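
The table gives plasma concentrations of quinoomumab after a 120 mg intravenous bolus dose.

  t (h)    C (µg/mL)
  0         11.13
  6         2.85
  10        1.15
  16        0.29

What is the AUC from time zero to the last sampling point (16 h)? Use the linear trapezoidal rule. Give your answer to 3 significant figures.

AUC = 54.3 µg/mL·h

Trapezoidal AUC_0→16:
  [0→6]: (11.13+2.85)/2 × 6 = 41.94
  [6→10]: (2.85+1.15)/2 × 4 = 8.0
  [10→16]: (1.15+0.29)/2 × 6 = 4.32
  Sum = 54.26 µg/mL·h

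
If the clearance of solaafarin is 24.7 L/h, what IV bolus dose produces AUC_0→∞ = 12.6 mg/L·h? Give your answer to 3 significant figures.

Dose_iv = CL × AUC_0→∞
     = 24.7 × 12.6 = 311.22 mg

Dose = 311 mg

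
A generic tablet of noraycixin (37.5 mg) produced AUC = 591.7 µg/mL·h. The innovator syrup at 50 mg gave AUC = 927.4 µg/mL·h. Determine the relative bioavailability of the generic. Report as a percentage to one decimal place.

F_rel = (AUC_test/D_test) / (AUC_ref/D_ref)
      = (591.7/37.5) / (927.4/50)
      = 15.7787 / 18.548 = 0.8507 = 85.07%

F_rel = 85.1%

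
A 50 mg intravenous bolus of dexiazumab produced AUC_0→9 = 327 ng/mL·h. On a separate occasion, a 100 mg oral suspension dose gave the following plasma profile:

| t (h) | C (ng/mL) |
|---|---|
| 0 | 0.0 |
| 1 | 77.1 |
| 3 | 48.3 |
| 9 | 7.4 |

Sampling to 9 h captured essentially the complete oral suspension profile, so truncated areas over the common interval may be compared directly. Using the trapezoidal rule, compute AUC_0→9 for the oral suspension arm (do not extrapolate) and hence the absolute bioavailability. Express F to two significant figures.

F = 0.51

Trapezoidal AUC_0→9 (oral suspension):
  [0→1]: (0.0+77.1)/2 × 1 = 38.55
  [1→3]: (77.1+48.3)/2 × 2 = 125.4
  [3→9]: (48.3+7.4)/2 × 6 = 167.1
  Sum = 331.05 ng/mL·h
F = (AUC_ev/D_ev)/(AUC_iv/D_iv) = (331.05/100)/(327/50) = 3.3105/6.54 = 0.5062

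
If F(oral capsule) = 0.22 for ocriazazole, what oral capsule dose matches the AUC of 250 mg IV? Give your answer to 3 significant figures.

For equal systemic exposure: F × D_ev = D_iv
D_ev = D_iv / F = 250 / 0.22 = 1136.36 mg

D_oral = 1140 mg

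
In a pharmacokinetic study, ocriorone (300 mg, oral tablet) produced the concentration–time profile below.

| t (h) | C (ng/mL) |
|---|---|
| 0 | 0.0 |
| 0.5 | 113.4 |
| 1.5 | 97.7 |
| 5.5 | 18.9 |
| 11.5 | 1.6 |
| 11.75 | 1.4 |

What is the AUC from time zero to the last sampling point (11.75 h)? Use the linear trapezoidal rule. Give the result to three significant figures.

AUC = 429 ng/mL·h

Trapezoidal AUC_0→11.75:
  [0→0.5]: (0.0+113.4)/2 × 0.5 = 28.35
  [0.5→1.5]: (113.4+97.7)/2 × 1 = 105.55
  [1.5→5.5]: (97.7+18.9)/2 × 4 = 233.2
  [5.5→11.5]: (18.9+1.6)/2 × 6 = 61.5
  [11.5→11.75]: (1.6+1.4)/2 × 0.25 = 0.375
  Sum = 428.975 ng/mL·h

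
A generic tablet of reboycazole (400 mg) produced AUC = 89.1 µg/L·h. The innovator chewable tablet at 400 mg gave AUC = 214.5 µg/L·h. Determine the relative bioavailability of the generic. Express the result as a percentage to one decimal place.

F_rel = 41.5%

F_rel = (AUC_test/D_test) / (AUC_ref/D_ref)
      = (89.1/400) / (214.5/400)
      = 0.22275 / 0.53625 = 0.4154 = 41.54%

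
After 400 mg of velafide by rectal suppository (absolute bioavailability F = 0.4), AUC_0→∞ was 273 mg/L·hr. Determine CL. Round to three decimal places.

CL = 0.586 L/hr

CL = F × Dose / AUC_0→∞
   = 0.4 × 400 / 273 = 0.586081 L/hr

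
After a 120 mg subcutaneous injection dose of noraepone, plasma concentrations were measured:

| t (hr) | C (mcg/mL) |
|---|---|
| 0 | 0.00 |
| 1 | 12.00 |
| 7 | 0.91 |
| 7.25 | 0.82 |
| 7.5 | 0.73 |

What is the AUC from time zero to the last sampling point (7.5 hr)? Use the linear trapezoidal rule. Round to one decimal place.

AUC = 45.1 mcg/mL·hr

Trapezoidal AUC_0→7.5:
  [0→1]: (0.00+12.00)/2 × 1 = 6.0
  [1→7]: (12.00+0.91)/2 × 6 = 38.73
  [7→7.25]: (0.91+0.82)/2 × 0.25 = 0.21625
  [7.25→7.5]: (0.82+0.73)/2 × 0.25 = 0.19375
  Sum = 45.14 mcg/mL·hr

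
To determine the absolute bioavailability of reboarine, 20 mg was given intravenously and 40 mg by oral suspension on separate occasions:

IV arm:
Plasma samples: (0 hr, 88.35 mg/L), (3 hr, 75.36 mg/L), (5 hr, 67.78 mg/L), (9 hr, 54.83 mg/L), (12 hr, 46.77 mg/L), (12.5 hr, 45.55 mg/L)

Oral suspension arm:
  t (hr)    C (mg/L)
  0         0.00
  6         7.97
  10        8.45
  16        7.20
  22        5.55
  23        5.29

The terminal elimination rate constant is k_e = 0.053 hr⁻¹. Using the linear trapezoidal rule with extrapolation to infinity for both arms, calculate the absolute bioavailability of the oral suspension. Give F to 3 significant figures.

Trapezoidal AUC_0→12.5 (IV):
  [0→3]: (88.35+75.36)/2 × 3 = 245.565
  [3→5]: (75.36+67.78)/2 × 2 = 143.14
  [5→9]: (67.78+54.83)/2 × 4 = 245.22
  [9→12]: (54.83+46.77)/2 × 3 = 152.4
  [12→12.5]: (46.77+45.55)/2 × 0.5 = 23.08
  Sum = 809.405 mg/L·hr
IV tail: 45.55/0.053 = 859.434; AUC_iv,0→∞ = 809.405 + 859.434 = 1668.839 mg/L·hr
Trapezoidal AUC_0→23 (oral suspension):
  [0→6]: (0.00+7.97)/2 × 6 = 23.91
  [6→10]: (7.97+8.45)/2 × 4 = 32.84
  [10→16]: (8.45+7.20)/2 × 6 = 46.95
  [16→22]: (7.20+5.55)/2 × 6 = 38.25
  [22→23]: (5.55+5.29)/2 × 1 = 5.42
  Sum = 147.37 mg/L·hr
oral suspension tail: 5.29/0.053 = 99.811; AUC_ev,0→∞ = 147.37 + 99.811 = 247.181 mg/L·hr
F = (AUC_ev/D_ev)/(AUC_iv/D_iv) = (247.181/40)/(1668.839/20) = 6.179525/83.44195 = 0.0741

F = 0.0741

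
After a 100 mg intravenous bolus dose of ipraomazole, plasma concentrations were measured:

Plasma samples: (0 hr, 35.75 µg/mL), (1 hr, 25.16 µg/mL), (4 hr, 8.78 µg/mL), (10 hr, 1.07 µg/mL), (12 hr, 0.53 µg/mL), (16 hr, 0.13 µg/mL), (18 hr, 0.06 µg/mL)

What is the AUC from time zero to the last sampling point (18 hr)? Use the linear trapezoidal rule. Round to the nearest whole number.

AUC = 114 µg/mL·hr

Trapezoidal AUC_0→18:
  [0→1]: (35.75+25.16)/2 × 1 = 30.455
  [1→4]: (25.16+8.78)/2 × 3 = 50.91
  [4→10]: (8.78+1.07)/2 × 6 = 29.55
  [10→12]: (1.07+0.53)/2 × 2 = 1.6
  [12→16]: (0.53+0.13)/2 × 4 = 1.32
  [16→18]: (0.13+0.06)/2 × 2 = 0.19
  Sum = 114.025 µg/mL·hr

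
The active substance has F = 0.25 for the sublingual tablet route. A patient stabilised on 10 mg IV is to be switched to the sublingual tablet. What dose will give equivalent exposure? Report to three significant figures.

D_sublingual = 40.0 mg

For equal systemic exposure: F × D_ev = D_iv
D_ev = D_iv / F = 10 / 0.25 = 40 mg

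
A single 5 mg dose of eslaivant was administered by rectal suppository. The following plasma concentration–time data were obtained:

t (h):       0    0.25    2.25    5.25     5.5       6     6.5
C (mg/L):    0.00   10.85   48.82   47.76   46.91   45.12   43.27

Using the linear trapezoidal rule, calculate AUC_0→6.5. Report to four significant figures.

AUC = 262.8 mg/L·h

Trapezoidal AUC_0→6.5:
  [0→0.25]: (0.00+10.85)/2 × 0.25 = 1.35625
  [0.25→2.25]: (10.85+48.82)/2 × 2 = 59.67
  [2.25→5.25]: (48.82+47.76)/2 × 3 = 144.87
  [5.25→5.5]: (47.76+46.91)/2 × 0.25 = 11.83375
  [5.5→6]: (46.91+45.12)/2 × 0.5 = 23.0075
  [6→6.5]: (45.12+43.27)/2 × 0.5 = 22.0975
  Sum = 262.835 mg/L·h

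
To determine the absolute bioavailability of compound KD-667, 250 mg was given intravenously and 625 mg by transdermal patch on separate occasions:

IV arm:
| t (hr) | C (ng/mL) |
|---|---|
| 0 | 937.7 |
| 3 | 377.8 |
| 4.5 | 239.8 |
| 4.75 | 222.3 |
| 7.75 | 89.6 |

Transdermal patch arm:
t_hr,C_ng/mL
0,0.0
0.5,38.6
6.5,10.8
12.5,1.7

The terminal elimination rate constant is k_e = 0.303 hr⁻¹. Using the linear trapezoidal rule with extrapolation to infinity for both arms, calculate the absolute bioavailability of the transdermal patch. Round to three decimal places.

F = 0.025

Trapezoidal AUC_0→7.75 (IV):
  [0→3]: (937.7+377.8)/2 × 3 = 1973.25
  [3→4.5]: (377.8+239.8)/2 × 1.5 = 463.2
  [4.5→4.75]: (239.8+222.3)/2 × 0.25 = 57.7625
  [4.75→7.75]: (222.3+89.6)/2 × 3 = 467.85
  Sum = 2962.0625 ng/mL·hr
IV tail: 89.6/0.303 = 295.710; AUC_iv,0→∞ = 2962.0625 + 295.710 = 3257.7725 ng/mL·hr
Trapezoidal AUC_0→12.5 (transdermal patch):
  [0→0.5]: (0.0+38.6)/2 × 0.5 = 9.65
  [0.5→6.5]: (38.6+10.8)/2 × 6 = 148.2
  [6.5→12.5]: (10.8+1.7)/2 × 6 = 37.5
  Sum = 195.35 ng/mL·hr
transdermal patch tail: 1.7/0.303 = 5.611; AUC_ev,0→∞ = 195.35 + 5.611 = 200.961 ng/mL·hr
F = (AUC_ev/D_ev)/(AUC_iv/D_iv) = (200.961/625)/(3257.7725/250) = 0.3215376/13.03109 = 0.0247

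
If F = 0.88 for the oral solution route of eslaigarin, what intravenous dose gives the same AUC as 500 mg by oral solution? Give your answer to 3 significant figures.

Systemic exposure from an extravascular dose = F × D_ev, so the equivalent IV dose is F × D_ev.
D_iv = F × D_ev = 0.88 × 500 = 440 mg

D_iv = 440 mg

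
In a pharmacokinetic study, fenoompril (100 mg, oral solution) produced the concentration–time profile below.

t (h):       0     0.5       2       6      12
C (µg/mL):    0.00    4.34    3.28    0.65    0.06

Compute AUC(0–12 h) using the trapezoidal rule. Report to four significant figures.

Trapezoidal AUC_0→12:
  [0→0.5]: (0.00+4.34)/2 × 0.5 = 1.085
  [0.5→2]: (4.34+3.28)/2 × 1.5 = 5.715
  [2→6]: (3.28+0.65)/2 × 4 = 7.86
  [6→12]: (0.65+0.06)/2 × 6 = 2.13
  Sum = 16.79 µg/mL·h

AUC = 16.79 µg/mL·h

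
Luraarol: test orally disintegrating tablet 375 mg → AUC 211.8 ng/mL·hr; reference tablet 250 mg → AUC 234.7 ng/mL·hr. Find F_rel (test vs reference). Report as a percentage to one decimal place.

F_rel = 60.2%

F_rel = (AUC_test/D_test) / (AUC_ref/D_ref)
      = (211.8/375) / (234.7/250)
      = 0.5648 / 0.9388 = 0.6016 = 60.16%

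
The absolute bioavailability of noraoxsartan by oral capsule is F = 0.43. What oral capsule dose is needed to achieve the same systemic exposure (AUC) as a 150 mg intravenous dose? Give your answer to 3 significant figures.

For equal systemic exposure: F × D_ev = D_iv
D_ev = D_iv / F = 150 / 0.43 = 348.837 mg

D_oral = 349 mg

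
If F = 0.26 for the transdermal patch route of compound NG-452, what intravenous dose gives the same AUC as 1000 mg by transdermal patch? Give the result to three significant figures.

Systemic exposure from an extravascular dose = F × D_ev, so the equivalent IV dose is F × D_ev.
D_iv = F × D_ev = 0.26 × 1000 = 260 mg

D_iv = 260 mg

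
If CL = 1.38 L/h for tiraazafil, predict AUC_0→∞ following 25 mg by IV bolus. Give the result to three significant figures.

AUC_0→∞ = Dose_iv / CL
        = 25 / 1.38 = 18.1159 mg/L·h

AUC = 18.1 mg/L·h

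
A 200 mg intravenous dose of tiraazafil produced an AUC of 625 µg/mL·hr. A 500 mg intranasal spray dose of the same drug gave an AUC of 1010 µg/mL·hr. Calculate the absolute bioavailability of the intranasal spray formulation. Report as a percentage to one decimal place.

F = 64.6%

F = (AUC_ev / D_ev) / (AUC_iv / D_iv)
  = (1010/500) / (625/200)
  = 2.02 / 3.125 = 0.6464
  = 64.64%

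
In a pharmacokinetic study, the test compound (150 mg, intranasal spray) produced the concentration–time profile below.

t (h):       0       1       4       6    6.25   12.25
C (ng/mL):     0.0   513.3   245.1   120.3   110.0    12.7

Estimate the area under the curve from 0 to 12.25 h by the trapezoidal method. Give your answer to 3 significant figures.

Trapezoidal AUC_0→12.25:
  [0→1]: (0.0+513.3)/2 × 1 = 256.65
  [1→4]: (513.3+245.1)/2 × 3 = 1137.6
  [4→6]: (245.1+120.3)/2 × 2 = 365.4
  [6→6.25]: (120.3+110.0)/2 × 0.25 = 28.7875
  [6.25→12.25]: (110.0+12.7)/2 × 6 = 368.1
  Sum = 2156.5375 ng/mL·h

AUC = 2160 ng/mL·h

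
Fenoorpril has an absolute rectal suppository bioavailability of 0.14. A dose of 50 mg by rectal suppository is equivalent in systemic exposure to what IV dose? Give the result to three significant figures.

Systemic exposure from an extravascular dose = F × D_ev, so the equivalent IV dose is F × D_ev.
D_iv = F × D_ev = 0.14 × 50 = 7 mg

D_iv = 7.00 mg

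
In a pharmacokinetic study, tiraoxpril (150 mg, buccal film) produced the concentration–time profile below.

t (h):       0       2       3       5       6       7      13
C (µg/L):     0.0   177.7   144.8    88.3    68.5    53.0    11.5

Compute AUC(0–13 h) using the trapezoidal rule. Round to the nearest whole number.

AUC = 905 µg/L·h

Trapezoidal AUC_0→13:
  [0→2]: (0.0+177.7)/2 × 2 = 177.7
  [2→3]: (177.7+144.8)/2 × 1 = 161.25
  [3→5]: (144.8+88.3)/2 × 2 = 233.1
  [5→6]: (88.3+68.5)/2 × 1 = 78.4
  [6→7]: (68.5+53.0)/2 × 1 = 60.75
  [7→13]: (53.0+11.5)/2 × 6 = 193.5
  Sum = 904.7 µg/L·h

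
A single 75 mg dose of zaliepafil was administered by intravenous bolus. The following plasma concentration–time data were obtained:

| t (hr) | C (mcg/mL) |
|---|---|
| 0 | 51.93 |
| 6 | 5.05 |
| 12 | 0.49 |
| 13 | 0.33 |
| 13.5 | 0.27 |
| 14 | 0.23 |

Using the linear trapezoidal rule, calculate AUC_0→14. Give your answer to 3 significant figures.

AUC = 188 mcg/mL·hr

Trapezoidal AUC_0→14:
  [0→6]: (51.93+5.05)/2 × 6 = 170.94
  [6→12]: (5.05+0.49)/2 × 6 = 16.62
  [12→13]: (0.49+0.33)/2 × 1 = 0.41
  [13→13.5]: (0.33+0.27)/2 × 0.5 = 0.15
  [13.5→14]: (0.27+0.23)/2 × 0.5 = 0.125
  Sum = 188.245 mcg/mL·hr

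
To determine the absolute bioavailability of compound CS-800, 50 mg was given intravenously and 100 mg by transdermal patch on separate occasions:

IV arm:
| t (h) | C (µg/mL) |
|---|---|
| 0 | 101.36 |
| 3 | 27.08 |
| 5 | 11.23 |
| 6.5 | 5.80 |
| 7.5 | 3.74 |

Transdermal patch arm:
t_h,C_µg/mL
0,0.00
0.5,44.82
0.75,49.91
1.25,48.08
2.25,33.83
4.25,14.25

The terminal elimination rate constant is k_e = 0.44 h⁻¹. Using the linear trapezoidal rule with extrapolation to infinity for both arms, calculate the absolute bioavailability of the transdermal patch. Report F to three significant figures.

Trapezoidal AUC_0→7.5 (IV):
  [0→3]: (101.36+27.08)/2 × 3 = 192.66
  [3→5]: (27.08+11.23)/2 × 2 = 38.31
  [5→6.5]: (11.23+5.80)/2 × 1.5 = 12.7725
  [6.5→7.5]: (5.80+3.74)/2 × 1 = 4.77
  Sum = 248.5125 µg/mL·h
IV tail: 3.74/0.44 = 8.500; AUC_iv,0→∞ = 248.5125 + 8.500 = 257.0125 µg/mL·h
Trapezoidal AUC_0→4.25 (transdermal patch):
  [0→0.5]: (0.00+44.82)/2 × 0.5 = 11.205
  [0.5→0.75]: (44.82+49.91)/2 × 0.25 = 11.84125
  [0.75→1.25]: (49.91+48.08)/2 × 0.5 = 24.4975
  [1.25→2.25]: (48.08+33.83)/2 × 1 = 40.955
  [2.25→4.25]: (33.83+14.25)/2 × 2 = 48.08
  Sum = 136.57875 µg/mL·h
transdermal patch tail: 14.25/0.44 = 32.386; AUC_ev,0→∞ = 136.57875 + 32.386 = 168.96475 µg/mL·h
F = (AUC_ev/D_ev)/(AUC_iv/D_iv) = (168.96475/100)/(257.0125/50) = 1.6896475/5.14025 = 0.3287

F = 0.329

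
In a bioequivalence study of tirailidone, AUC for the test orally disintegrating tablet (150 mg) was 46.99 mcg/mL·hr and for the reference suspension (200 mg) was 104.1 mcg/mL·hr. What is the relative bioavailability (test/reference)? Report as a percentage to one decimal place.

F_rel = (AUC_test/D_test) / (AUC_ref/D_ref)
      = (46.99/150) / (104.1/200)
      = 0.313267 / 0.5205 = 0.6019 = 60.19%

F_rel = 60.2%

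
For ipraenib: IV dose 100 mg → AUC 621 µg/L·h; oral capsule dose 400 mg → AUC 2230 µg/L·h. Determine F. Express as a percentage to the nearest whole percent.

F = 90%

F = (AUC_ev / D_ev) / (AUC_iv / D_iv)
  = (2230/400) / (621/100)
  = 5.575 / 6.21 = 0.8977
  = 89.77%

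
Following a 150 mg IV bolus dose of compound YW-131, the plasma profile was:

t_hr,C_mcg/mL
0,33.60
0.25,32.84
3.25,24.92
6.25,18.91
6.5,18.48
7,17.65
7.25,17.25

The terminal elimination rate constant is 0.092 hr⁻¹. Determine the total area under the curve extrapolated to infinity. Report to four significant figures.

AUC = 366.3 mcg/mL·hr

Trapezoidal AUC_0→7.25:
  [0→0.25]: (33.60+32.84)/2 × 0.25 = 8.305
  [0.25→3.25]: (32.84+24.92)/2 × 3 = 86.64
  [3.25→6.25]: (24.92+18.91)/2 × 3 = 65.745
  [6.25→6.5]: (18.91+18.48)/2 × 0.25 = 4.67375
  [6.5→7]: (18.48+17.65)/2 × 0.5 = 9.0325
  [7→7.25]: (17.65+17.25)/2 × 0.25 = 4.3625
  Sum = 178.75875 mcg/mL·hr
Extrapolated tail: C_last / k_e = 17.25 / 0.092 = 187.500
AUC_0→∞ = 178.75875 + 187.500 = 366.25875 mcg/mL·hr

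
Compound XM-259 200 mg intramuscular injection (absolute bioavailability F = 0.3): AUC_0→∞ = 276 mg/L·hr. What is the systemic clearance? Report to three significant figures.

CL = F × Dose / AUC_0→∞
   = 0.3 × 200 / 276 = 0.217391 L/hr

CL = 0.217 L/hr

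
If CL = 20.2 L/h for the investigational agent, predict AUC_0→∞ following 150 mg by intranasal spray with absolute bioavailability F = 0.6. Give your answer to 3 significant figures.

AUC = 4.46 mg/L·h

AUC_0→∞ = F × Dose / CL
        = 0.6 × 150 / 20.2 = 4.45545 mg/L·h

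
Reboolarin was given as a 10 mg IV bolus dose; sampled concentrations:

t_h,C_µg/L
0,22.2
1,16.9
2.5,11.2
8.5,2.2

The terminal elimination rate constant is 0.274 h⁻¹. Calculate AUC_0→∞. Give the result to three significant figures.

Trapezoidal AUC_0→8.5:
  [0→1]: (22.2+16.9)/2 × 1 = 19.55
  [1→2.5]: (16.9+11.2)/2 × 1.5 = 21.075
  [2.5→8.5]: (11.2+2.2)/2 × 6 = 40.2
  Sum = 80.825 µg/L·h
Extrapolated tail: C_last / k_e = 2.2 / 0.274 = 8.029
AUC_0→∞ = 80.825 + 8.029 = 88.854 µg/L·h

AUC = 88.9 µg/L·h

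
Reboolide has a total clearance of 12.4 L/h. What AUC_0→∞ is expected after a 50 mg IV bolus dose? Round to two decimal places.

AUC_0→∞ = Dose_iv / CL
        = 50 / 12.4 = 4.03226 mg/L·h

AUC = 4.03 mg/L·h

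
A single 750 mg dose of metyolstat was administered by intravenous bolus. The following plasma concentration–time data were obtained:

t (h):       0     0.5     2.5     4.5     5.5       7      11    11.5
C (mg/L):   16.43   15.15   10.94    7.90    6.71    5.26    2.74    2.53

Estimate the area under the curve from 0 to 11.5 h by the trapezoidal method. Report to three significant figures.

Trapezoidal AUC_0→11.5:
  [0→0.5]: (16.43+15.15)/2 × 0.5 = 7.895
  [0.5→2.5]: (15.15+10.94)/2 × 2 = 26.09
  [2.5→4.5]: (10.94+7.90)/2 × 2 = 18.84
  [4.5→5.5]: (7.90+6.71)/2 × 1 = 7.305
  [5.5→7]: (6.71+5.26)/2 × 1.5 = 8.9775
  [7→11]: (5.26+2.74)/2 × 4 = 16.0
  [11→11.5]: (2.74+2.53)/2 × 0.5 = 1.3175
  Sum = 86.425 mg/L·h

AUC = 86.4 mg/L·h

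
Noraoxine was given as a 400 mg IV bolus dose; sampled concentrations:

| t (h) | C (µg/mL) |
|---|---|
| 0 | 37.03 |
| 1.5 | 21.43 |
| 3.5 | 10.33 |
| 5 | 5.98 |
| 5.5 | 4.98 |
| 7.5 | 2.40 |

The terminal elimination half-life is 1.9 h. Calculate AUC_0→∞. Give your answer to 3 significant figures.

AUC = 105 µg/mL·h

Trapezoidal AUC_0→7.5:
  [0→1.5]: (37.03+21.43)/2 × 1.5 = 43.845
  [1.5→3.5]: (21.43+10.33)/2 × 2 = 31.76
  [3.5→5]: (10.33+5.98)/2 × 1.5 = 12.2325
  [5→5.5]: (5.98+4.98)/2 × 0.5 = 2.74
  [5.5→7.5]: (4.98+2.40)/2 × 2 = 7.38
  Sum = 97.9575 µg/mL·h
k_e = ln2 / t½ = 0.693147 / 1.9 = 0.3648 h^-1
Extrapolated tail: C_last / k_e = 2.40 / 0.3648 = 6.579
AUC_0→∞ = 97.9575 + 6.579 = 104.5365 µg/mL·h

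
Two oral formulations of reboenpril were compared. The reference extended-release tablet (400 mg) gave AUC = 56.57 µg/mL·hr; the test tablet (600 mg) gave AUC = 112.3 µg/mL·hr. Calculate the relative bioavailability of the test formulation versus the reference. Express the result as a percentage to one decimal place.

F_rel = 132.3%

F_rel = (AUC_test/D_test) / (AUC_ref/D_ref)
      = (112.3/600) / (56.57/400)
      = 0.187167 / 0.141425 = 1.3234 = 132.34%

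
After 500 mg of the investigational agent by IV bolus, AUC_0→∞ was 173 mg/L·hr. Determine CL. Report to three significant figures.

CL = Dose_iv / AUC_0→∞
   = 500 / 173 = 2.89017 L/hr

CL = 2.89 L/hr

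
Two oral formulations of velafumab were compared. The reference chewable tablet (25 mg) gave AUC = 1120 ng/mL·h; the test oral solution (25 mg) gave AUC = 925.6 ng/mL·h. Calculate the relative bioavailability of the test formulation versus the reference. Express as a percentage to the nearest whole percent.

F_rel = (AUC_test/D_test) / (AUC_ref/D_ref)
      = (925.6/25) / (1120/25)
      = 37.024 / 44.8 = 0.8264 = 82.64%

F_rel = 83%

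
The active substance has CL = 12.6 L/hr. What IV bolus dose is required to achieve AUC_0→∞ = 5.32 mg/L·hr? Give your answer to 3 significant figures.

Dose_iv = CL × AUC_0→∞
     = 12.6 × 5.32 = 67.032 mg

Dose = 67.0 mg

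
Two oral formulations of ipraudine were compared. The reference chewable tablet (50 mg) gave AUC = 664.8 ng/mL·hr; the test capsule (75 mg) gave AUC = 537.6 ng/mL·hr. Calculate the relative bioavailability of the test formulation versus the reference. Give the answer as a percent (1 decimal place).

F_rel = (AUC_test/D_test) / (AUC_ref/D_ref)
      = (537.6/75) / (664.8/50)
      = 7.168 / 13.296 = 0.5391 = 53.91%

F_rel = 53.9%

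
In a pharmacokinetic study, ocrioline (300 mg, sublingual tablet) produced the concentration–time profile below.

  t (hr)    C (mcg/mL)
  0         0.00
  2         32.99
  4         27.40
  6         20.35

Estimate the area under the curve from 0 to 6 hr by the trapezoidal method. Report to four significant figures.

Trapezoidal AUC_0→6:
  [0→2]: (0.00+32.99)/2 × 2 = 32.99
  [2→4]: (32.99+27.40)/2 × 2 = 60.39
  [4→6]: (27.40+20.35)/2 × 2 = 47.75
  Sum = 141.13 mcg/mL·hr

AUC = 141.1 mcg/mL·hr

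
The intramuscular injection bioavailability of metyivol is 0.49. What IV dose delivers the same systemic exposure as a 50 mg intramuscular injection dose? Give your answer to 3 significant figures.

Systemic exposure from an extravascular dose = F × D_ev, so the equivalent IV dose is F × D_ev.
D_iv = F × D_ev = 0.49 × 50 = 24.5 mg

D_iv = 24.5 mg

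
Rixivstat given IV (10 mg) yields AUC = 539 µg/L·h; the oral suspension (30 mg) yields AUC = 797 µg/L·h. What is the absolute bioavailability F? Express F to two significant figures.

F = 0.49

F = (AUC_ev / D_ev) / (AUC_iv / D_iv)
  = (797/30) / (539/10)
  = 26.5667 / 53.9 = 0.4929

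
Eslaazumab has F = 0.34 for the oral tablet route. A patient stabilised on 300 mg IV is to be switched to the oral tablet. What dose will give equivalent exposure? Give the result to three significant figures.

D_oral = 882 mg

For equal systemic exposure: F × D_ev = D_iv
D_ev = D_iv / F = 300 / 0.34 = 882.353 mg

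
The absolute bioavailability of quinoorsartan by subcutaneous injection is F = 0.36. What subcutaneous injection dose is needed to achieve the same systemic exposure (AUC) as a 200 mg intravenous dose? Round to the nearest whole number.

For equal systemic exposure: F × D_ev = D_iv
D_ev = D_iv / F = 200 / 0.36 = 555.556 mg

D_subcutaneous = 556 mg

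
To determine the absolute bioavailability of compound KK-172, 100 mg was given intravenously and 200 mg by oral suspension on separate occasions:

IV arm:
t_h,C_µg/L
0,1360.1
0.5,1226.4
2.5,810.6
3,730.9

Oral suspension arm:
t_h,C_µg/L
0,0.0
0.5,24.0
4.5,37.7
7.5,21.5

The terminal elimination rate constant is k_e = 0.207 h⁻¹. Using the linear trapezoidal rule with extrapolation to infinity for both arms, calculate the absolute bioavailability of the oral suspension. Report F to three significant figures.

Trapezoidal AUC_0→3 (IV):
  [0→0.5]: (1360.1+1226.4)/2 × 0.5 = 646.625
  [0.5→2.5]: (1226.4+810.6)/2 × 2 = 2037.0
  [2.5→3]: (810.6+730.9)/2 × 0.5 = 385.375
  Sum = 3069.0 µg/L·h
IV tail: 730.9/0.207 = 3530.918; AUC_iv,0→∞ = 3069.0 + 3530.918 = 6599.918 µg/L·h
Trapezoidal AUC_0→7.5 (oral suspension):
  [0→0.5]: (0.0+24.0)/2 × 0.5 = 6.0
  [0.5→4.5]: (24.0+37.7)/2 × 4 = 123.4
  [4.5→7.5]: (37.7+21.5)/2 × 3 = 88.8
  Sum = 218.2 µg/L·h
oral suspension tail: 21.5/0.207 = 103.865; AUC_ev,0→∞ = 218.2 + 103.865 = 322.065 µg/L·h
F = (AUC_ev/D_ev)/(AUC_iv/D_iv) = (322.065/200)/(6599.918/100) = 1.610325/65.99918 = 0.0244

F = 0.0244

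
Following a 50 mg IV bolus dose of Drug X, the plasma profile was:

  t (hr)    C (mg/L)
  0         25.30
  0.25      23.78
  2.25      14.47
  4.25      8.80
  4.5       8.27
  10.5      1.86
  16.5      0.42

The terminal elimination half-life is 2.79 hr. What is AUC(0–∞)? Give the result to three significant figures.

AUC = 109 mg/L·hr

Trapezoidal AUC_0→16.5:
  [0→0.25]: (25.30+23.78)/2 × 0.25 = 6.135
  [0.25→2.25]: (23.78+14.47)/2 × 2 = 38.25
  [2.25→4.25]: (14.47+8.80)/2 × 2 = 23.27
  [4.25→4.5]: (8.80+8.27)/2 × 0.25 = 2.13375
  [4.5→10.5]: (8.27+1.86)/2 × 6 = 30.39
  [10.5→16.5]: (1.86+0.42)/2 × 6 = 6.84
  Sum = 107.01875 mg/L·hr
k_e = ln2 / t½ = 0.693147 / 2.79 = 0.2484 hr^-1
Extrapolated tail: C_last / k_e = 0.42 / 0.2484 = 1.691
AUC_0→∞ = 107.01875 + 1.691 = 108.70975 mg/L·hr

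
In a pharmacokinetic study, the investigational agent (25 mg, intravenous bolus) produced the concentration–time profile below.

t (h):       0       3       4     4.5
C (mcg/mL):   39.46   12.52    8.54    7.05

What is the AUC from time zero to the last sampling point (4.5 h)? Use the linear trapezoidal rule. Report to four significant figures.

AUC = 92.40 mcg/mL·h

Trapezoidal AUC_0→4.5:
  [0→3]: (39.46+12.52)/2 × 3 = 77.97
  [3→4]: (12.52+8.54)/2 × 1 = 10.53
  [4→4.5]: (8.54+7.05)/2 × 0.5 = 3.8975
  Sum = 92.3975 mcg/mL·h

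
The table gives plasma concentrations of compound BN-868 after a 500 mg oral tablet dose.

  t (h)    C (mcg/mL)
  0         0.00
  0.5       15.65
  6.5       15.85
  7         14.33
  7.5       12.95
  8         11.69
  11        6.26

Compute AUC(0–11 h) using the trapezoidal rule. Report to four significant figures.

AUC = 145.9 mcg/mL·h

Trapezoidal AUC_0→11:
  [0→0.5]: (0.00+15.65)/2 × 0.5 = 3.9125
  [0.5→6.5]: (15.65+15.85)/2 × 6 = 94.5
  [6.5→7]: (15.85+14.33)/2 × 0.5 = 7.545
  [7→7.5]: (14.33+12.95)/2 × 0.5 = 6.82
  [7.5→8]: (12.95+11.69)/2 × 0.5 = 6.16
  [8→11]: (11.69+6.26)/2 × 3 = 26.925
  Sum = 145.8625 mcg/mL·h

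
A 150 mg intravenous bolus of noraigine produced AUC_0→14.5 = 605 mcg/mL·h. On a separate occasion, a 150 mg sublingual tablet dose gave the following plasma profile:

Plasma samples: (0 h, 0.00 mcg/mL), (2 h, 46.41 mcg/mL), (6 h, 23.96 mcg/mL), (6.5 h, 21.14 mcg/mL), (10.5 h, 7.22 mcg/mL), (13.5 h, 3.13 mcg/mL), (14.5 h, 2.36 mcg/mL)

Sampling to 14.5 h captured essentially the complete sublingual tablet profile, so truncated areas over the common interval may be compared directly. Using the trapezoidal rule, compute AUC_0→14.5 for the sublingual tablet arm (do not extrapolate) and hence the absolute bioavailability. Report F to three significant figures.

Trapezoidal AUC_0→14.5 (sublingual tablet):
  [0→2]: (0.00+46.41)/2 × 2 = 46.41
  [2→6]: (46.41+23.96)/2 × 4 = 140.74
  [6→6.5]: (23.96+21.14)/2 × 0.5 = 11.275
  [6.5→10.5]: (21.14+7.22)/2 × 4 = 56.72
  [10.5→13.5]: (7.22+3.13)/2 × 3 = 15.525
  [13.5→14.5]: (3.13+2.36)/2 × 1 = 2.745
  Sum = 273.415 mcg/mL·h
F = (AUC_ev/D_ev)/(AUC_iv/D_iv) = (273.415/150)/(605/150) = 1.82277/4.03333 = 0.4519

F = 0.452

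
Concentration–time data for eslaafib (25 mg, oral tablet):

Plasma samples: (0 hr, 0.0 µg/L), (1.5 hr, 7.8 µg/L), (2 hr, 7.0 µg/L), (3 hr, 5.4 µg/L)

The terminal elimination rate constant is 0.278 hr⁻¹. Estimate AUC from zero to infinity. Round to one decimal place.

AUC = 35.2 µg/L·hr

Trapezoidal AUC_0→3:
  [0→1.5]: (0.0+7.8)/2 × 1.5 = 5.85
  [1.5→2]: (7.8+7.0)/2 × 0.5 = 3.7
  [2→3]: (7.0+5.4)/2 × 1 = 6.2
  Sum = 15.75 µg/L·hr
Extrapolated tail: C_last / k_e = 5.4 / 0.278 = 19.424
AUC_0→∞ = 15.75 + 19.424 = 35.174 µg/L·hr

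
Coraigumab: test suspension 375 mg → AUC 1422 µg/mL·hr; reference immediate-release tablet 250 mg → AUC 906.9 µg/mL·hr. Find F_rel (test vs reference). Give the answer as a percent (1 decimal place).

F_rel = (AUC_test/D_test) / (AUC_ref/D_ref)
      = (1422/375) / (906.9/250)
      = 3.792 / 3.6276 = 1.0453 = 104.53%

F_rel = 104.5%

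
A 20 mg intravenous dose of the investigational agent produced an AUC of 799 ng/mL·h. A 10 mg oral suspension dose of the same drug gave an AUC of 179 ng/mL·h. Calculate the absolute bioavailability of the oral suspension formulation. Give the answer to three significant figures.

F = 0.448

F = (AUC_ev / D_ev) / (AUC_iv / D_iv)
  = (179/10) / (799/20)
  = 17.9 / 39.95 = 0.4481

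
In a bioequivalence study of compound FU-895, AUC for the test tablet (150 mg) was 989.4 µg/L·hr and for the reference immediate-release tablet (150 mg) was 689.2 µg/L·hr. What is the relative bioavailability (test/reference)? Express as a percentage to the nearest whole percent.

F_rel = 144%

F_rel = (AUC_test/D_test) / (AUC_ref/D_ref)
      = (989.4/150) / (689.2/150)
      = 6.596 / 4.59467 = 1.4356 = 143.56%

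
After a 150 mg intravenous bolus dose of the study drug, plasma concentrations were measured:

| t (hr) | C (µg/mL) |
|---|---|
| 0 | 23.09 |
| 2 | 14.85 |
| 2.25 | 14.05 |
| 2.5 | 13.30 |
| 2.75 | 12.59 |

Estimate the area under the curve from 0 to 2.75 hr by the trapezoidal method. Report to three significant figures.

Trapezoidal AUC_0→2.75:
  [0→2]: (23.09+14.85)/2 × 2 = 37.94
  [2→2.25]: (14.85+14.05)/2 × 0.25 = 3.6125
  [2.25→2.5]: (14.05+13.30)/2 × 0.25 = 3.41875
  [2.5→2.75]: (13.30+12.59)/2 × 0.25 = 3.23625
  Sum = 48.2075 µg/mL·hr

AUC = 48.2 µg/mL·hr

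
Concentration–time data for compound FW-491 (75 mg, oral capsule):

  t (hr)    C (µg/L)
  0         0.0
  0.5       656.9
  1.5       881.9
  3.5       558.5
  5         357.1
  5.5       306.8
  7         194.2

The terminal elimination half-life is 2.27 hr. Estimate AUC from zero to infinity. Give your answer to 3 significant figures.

Trapezoidal AUC_0→7:
  [0→0.5]: (0.0+656.9)/2 × 0.5 = 164.225
  [0.5→1.5]: (656.9+881.9)/2 × 1 = 769.4
  [1.5→3.5]: (881.9+558.5)/2 × 2 = 1440.4
  [3.5→5]: (558.5+357.1)/2 × 1.5 = 686.7
  [5→5.5]: (357.1+306.8)/2 × 0.5 = 165.975
  [5.5→7]: (306.8+194.2)/2 × 1.5 = 375.75
  Sum = 3602.45 µg/L·hr
k_e = ln2 / t½ = 0.693147 / 2.27 = 0.3054 hr^-1
Extrapolated tail: C_last / k_e = 194.2 / 0.3054 = 635.887
AUC_0→∞ = 3602.45 + 635.887 = 4238.337 µg/L·hr

AUC = 4240 µg/L·hr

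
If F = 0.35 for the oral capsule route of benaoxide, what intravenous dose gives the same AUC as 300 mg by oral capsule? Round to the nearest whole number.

D_iv = 105 mg

Systemic exposure from an extravascular dose = F × D_ev, so the equivalent IV dose is F × D_ev.
D_iv = F × D_ev = 0.35 × 300 = 105 mg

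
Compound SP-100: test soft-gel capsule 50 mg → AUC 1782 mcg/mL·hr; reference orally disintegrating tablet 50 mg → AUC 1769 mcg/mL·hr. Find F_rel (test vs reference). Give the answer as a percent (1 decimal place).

F_rel = 100.7%

F_rel = (AUC_test/D_test) / (AUC_ref/D_ref)
      = (1782/50) / (1769/50)
      = 35.64 / 35.38 = 1.0073 = 100.73%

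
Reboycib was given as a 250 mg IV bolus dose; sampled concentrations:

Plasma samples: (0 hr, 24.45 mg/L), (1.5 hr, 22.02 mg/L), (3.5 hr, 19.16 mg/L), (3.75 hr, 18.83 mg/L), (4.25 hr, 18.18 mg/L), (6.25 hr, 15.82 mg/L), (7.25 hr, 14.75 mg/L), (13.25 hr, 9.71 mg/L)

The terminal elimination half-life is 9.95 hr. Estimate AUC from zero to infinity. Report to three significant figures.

AUC = 352 mg/L·hr

Trapezoidal AUC_0→13.25:
  [0→1.5]: (24.45+22.02)/2 × 1.5 = 34.8525
  [1.5→3.5]: (22.02+19.16)/2 × 2 = 41.18
  [3.5→3.75]: (19.16+18.83)/2 × 0.25 = 4.74875
  [3.75→4.25]: (18.83+18.18)/2 × 0.5 = 9.2525
  [4.25→6.25]: (18.18+15.82)/2 × 2 = 34.0
  [6.25→7.25]: (15.82+14.75)/2 × 1 = 15.285
  [7.25→13.25]: (14.75+9.71)/2 × 6 = 73.38
  Sum = 212.69875 mg/L·hr
k_e = ln2 / t½ = 0.693147 / 9.95 = 0.0697 hr^-1
Extrapolated tail: C_last / k_e = 9.71 / 0.0697 = 139.311
AUC_0→∞ = 212.69875 + 139.311 = 352.00975 mg/L·hr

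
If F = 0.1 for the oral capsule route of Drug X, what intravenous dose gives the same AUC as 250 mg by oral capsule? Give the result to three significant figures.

D_iv = 25.0 mg

Systemic exposure from an extravascular dose = F × D_ev, so the equivalent IV dose is F × D_ev.
D_iv = F × D_ev = 0.1 × 250 = 25 mg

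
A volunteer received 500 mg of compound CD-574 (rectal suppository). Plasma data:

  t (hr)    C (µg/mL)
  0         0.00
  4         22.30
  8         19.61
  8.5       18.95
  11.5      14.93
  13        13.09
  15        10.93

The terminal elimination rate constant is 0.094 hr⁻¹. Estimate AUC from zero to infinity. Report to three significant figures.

AUC = 350 µg/mL·hr

Trapezoidal AUC_0→15:
  [0→4]: (0.00+22.30)/2 × 4 = 44.6
  [4→8]: (22.30+19.61)/2 × 4 = 83.82
  [8→8.5]: (19.61+18.95)/2 × 0.5 = 9.64
  [8.5→11.5]: (18.95+14.93)/2 × 3 = 50.82
  [11.5→13]: (14.93+13.09)/2 × 1.5 = 21.015
  [13→15]: (13.09+10.93)/2 × 2 = 24.02
  Sum = 233.915 µg/mL·hr
Extrapolated tail: C_last / k_e = 10.93 / 0.094 = 116.277
AUC_0→∞ = 233.915 + 116.277 = 350.192 µg/mL·hr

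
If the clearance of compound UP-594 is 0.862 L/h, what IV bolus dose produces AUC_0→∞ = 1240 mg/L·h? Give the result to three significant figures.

Dose_iv = CL × AUC_0→∞
     = 0.862 × 1240 = 1068.88 mg

Dose = 1070 mg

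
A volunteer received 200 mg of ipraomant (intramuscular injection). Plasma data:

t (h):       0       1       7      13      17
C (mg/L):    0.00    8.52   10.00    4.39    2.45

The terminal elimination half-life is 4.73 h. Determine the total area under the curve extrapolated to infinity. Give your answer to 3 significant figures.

Trapezoidal AUC_0→17:
  [0→1]: (0.00+8.52)/2 × 1 = 4.26
  [1→7]: (8.52+10.00)/2 × 6 = 55.56
  [7→13]: (10.00+4.39)/2 × 6 = 43.17
  [13→17]: (4.39+2.45)/2 × 4 = 13.68
  Sum = 116.67 mg/L·h
k_e = ln2 / t½ = 0.693147 / 4.73 = 0.1465 h^-1
Extrapolated tail: C_last / k_e = 2.45 / 0.1465 = 16.724
AUC_0→∞ = 116.67 + 16.724 = 133.394 mg/L·h

AUC = 133 mg/L·h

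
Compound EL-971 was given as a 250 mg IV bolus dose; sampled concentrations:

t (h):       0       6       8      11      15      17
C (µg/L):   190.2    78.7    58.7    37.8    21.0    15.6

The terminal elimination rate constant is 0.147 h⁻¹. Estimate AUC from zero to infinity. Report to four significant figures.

Trapezoidal AUC_0→17:
  [0→6]: (190.2+78.7)/2 × 6 = 806.7
  [6→8]: (78.7+58.7)/2 × 2 = 137.4
  [8→11]: (58.7+37.8)/2 × 3 = 144.75
  [11→15]: (37.8+21.0)/2 × 4 = 117.6
  [15→17]: (21.0+15.6)/2 × 2 = 36.6
  Sum = 1243.05 µg/L·h
Extrapolated tail: C_last / k_e = 15.6 / 0.147 = 106.122
AUC_0→∞ = 1243.05 + 106.122 = 1349.172 µg/L·h

AUC = 1349 µg/L·h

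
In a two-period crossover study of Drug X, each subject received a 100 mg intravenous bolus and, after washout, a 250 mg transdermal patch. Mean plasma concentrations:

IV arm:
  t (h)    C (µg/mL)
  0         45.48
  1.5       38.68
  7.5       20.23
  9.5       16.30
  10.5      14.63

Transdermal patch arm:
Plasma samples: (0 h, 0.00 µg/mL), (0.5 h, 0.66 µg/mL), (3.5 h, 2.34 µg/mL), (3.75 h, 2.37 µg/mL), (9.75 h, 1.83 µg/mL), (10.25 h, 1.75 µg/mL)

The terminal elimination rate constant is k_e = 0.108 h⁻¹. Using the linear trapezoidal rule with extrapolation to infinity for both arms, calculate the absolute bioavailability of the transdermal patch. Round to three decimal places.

F = 0.033

Trapezoidal AUC_0→10.5 (IV):
  [0→1.5]: (45.48+38.68)/2 × 1.5 = 63.12
  [1.5→7.5]: (38.68+20.23)/2 × 6 = 176.73
  [7.5→9.5]: (20.23+16.30)/2 × 2 = 36.53
  [9.5→10.5]: (16.30+14.63)/2 × 1 = 15.465
  Sum = 291.845 µg/mL·h
IV tail: 14.63/0.108 = 135.463; AUC_iv,0→∞ = 291.845 + 135.463 = 427.308 µg/mL·h
Trapezoidal AUC_0→10.25 (transdermal patch):
  [0→0.5]: (0.00+0.66)/2 × 0.5 = 0.165
  [0.5→3.5]: (0.66+2.34)/2 × 3 = 4.5
  [3.5→3.75]: (2.34+2.37)/2 × 0.25 = 0.58875
  [3.75→9.75]: (2.37+1.83)/2 × 6 = 12.6
  [9.75→10.25]: (1.83+1.75)/2 × 0.5 = 0.895
  Sum = 18.74875 µg/mL·h
transdermal patch tail: 1.75/0.108 = 16.204; AUC_ev,0→∞ = 18.74875 + 16.204 = 34.95275 µg/mL·h
F = (AUC_ev/D_ev)/(AUC_iv/D_iv) = (34.95275/250)/(427.308/100) = 0.139811/4.27308 = 0.0327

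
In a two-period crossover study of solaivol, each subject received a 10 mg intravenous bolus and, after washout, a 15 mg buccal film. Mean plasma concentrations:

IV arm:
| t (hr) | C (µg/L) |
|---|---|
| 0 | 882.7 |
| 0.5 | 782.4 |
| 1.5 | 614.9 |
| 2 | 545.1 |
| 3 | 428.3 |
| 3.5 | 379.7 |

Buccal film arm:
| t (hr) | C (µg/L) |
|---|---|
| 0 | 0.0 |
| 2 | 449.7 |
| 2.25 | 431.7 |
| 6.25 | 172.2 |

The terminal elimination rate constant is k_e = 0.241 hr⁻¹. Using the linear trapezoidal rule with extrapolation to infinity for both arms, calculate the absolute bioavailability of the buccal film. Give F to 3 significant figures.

Trapezoidal AUC_0→3.5 (IV):
  [0→0.5]: (882.7+782.4)/2 × 0.5 = 416.275
  [0.5→1.5]: (782.4+614.9)/2 × 1 = 698.65
  [1.5→2]: (614.9+545.1)/2 × 0.5 = 290.0
  [2→3]: (545.1+428.3)/2 × 1 = 486.7
  [3→3.5]: (428.3+379.7)/2 × 0.5 = 202.0
  Sum = 2093.625 µg/L·hr
IV tail: 379.7/0.241 = 1575.519; AUC_iv,0→∞ = 2093.625 + 1575.519 = 3669.144 µg/L·hr
Trapezoidal AUC_0→6.25 (buccal film):
  [0→2]: (0.0+449.7)/2 × 2 = 449.7
  [2→2.25]: (449.7+431.7)/2 × 0.25 = 110.175
  [2.25→6.25]: (431.7+172.2)/2 × 4 = 1207.8
  Sum = 1767.675 µg/L·hr
buccal film tail: 172.2/0.241 = 714.523; AUC_ev,0→∞ = 1767.675 + 714.523 = 2482.198 µg/L·hr
F = (AUC_ev/D_ev)/(AUC_iv/D_iv) = (2482.198/15)/(3669.144/10) = 165.48/366.9144 = 0.4510

F = 0.451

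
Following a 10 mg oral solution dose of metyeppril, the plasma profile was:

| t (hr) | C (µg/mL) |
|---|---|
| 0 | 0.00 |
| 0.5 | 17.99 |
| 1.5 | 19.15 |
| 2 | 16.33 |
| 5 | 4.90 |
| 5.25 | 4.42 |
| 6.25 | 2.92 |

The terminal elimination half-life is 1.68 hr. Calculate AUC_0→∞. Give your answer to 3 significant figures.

AUC = 75.7 µg/mL·hr

Trapezoidal AUC_0→6.25:
  [0→0.5]: (0.00+17.99)/2 × 0.5 = 4.4975
  [0.5→1.5]: (17.99+19.15)/2 × 1 = 18.57
  [1.5→2]: (19.15+16.33)/2 × 0.5 = 8.87
  [2→5]: (16.33+4.90)/2 × 3 = 31.845
  [5→5.25]: (4.90+4.42)/2 × 0.25 = 1.165
  [5.25→6.25]: (4.42+2.92)/2 × 1 = 3.67
  Sum = 68.6175 µg/mL·hr
k_e = ln2 / t½ = 0.693147 / 1.68 = 0.4126 hr^-1
Extrapolated tail: C_last / k_e = 2.92 / 0.4126 = 7.077
AUC_0→∞ = 68.6175 + 7.077 = 75.6945 µg/mL·hr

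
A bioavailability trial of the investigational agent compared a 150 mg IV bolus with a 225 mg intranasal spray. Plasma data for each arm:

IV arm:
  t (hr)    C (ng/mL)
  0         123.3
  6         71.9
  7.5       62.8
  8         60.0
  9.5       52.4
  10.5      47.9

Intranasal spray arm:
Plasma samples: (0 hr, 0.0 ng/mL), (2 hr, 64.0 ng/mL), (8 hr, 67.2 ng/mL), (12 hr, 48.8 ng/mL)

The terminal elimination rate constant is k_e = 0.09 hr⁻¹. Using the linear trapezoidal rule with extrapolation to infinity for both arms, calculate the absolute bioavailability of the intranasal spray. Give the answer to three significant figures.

F = 0.593

Trapezoidal AUC_0→10.5 (IV):
  [0→6]: (123.3+71.9)/2 × 6 = 585.6
  [6→7.5]: (71.9+62.8)/2 × 1.5 = 101.025
  [7.5→8]: (62.8+60.0)/2 × 0.5 = 30.7
  [8→9.5]: (60.0+52.4)/2 × 1.5 = 84.3
  [9.5→10.5]: (52.4+47.9)/2 × 1 = 50.15
  Sum = 851.775 ng/mL·hr
IV tail: 47.9/0.09 = 532.222; AUC_iv,0→∞ = 851.775 + 532.222 = 1383.997 ng/mL·hr
Trapezoidal AUC_0→12 (intranasal spray):
  [0→2]: (0.0+64.0)/2 × 2 = 64.0
  [2→8]: (64.0+67.2)/2 × 6 = 393.6
  [8→12]: (67.2+48.8)/2 × 4 = 232.0
  Sum = 689.6 ng/mL·hr
intranasal spray tail: 48.8/0.09 = 542.222; AUC_ev,0→∞ = 689.6 + 542.222 = 1231.822 ng/mL·hr
F = (AUC_ev/D_ev)/(AUC_iv/D_iv) = (1231.822/225)/(1383.997/150) = 5.47476/9.22665 = 0.5934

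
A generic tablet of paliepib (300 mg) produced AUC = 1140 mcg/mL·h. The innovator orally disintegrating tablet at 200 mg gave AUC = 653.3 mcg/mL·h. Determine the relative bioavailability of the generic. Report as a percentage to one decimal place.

F_rel = 116.3%

F_rel = (AUC_test/D_test) / (AUC_ref/D_ref)
      = (1140/300) / (653.3/200)
      = 3.8 / 3.2665 = 1.1633 = 116.33%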